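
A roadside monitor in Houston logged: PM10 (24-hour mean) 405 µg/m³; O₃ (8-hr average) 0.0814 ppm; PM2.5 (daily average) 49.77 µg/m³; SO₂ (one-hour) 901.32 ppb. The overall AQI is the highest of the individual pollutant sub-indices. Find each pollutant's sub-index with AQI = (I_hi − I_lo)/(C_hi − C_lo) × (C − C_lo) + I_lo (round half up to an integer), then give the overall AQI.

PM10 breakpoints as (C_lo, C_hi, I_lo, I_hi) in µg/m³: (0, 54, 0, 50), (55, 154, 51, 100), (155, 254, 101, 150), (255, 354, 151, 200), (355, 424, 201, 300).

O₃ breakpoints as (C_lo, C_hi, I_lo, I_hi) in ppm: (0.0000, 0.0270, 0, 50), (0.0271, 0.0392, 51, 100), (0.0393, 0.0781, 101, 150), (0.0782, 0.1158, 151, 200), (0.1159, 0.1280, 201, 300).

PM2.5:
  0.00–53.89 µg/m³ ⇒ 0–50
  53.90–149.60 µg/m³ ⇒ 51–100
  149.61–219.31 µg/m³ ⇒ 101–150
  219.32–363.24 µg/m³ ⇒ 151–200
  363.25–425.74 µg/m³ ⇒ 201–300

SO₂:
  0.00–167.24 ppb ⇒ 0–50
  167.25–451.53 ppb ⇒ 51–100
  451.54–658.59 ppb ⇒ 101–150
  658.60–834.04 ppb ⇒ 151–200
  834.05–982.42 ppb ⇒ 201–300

273

PM10: row 355–424 (AQI 201–300). (300−201)·(405−355)/(424−355) + 201 = 99·50/69 + 201 ≈ 272.74 → 273.
O₃ 0.0814: bracket 0.0782–0.1158 → index 151–200; slope 49/0.0376, offset 0.0032.
AQI = 151 + 49/0.0376·0.0032 ≈ 155.17 ⇒ 155.
PM2.5: 49.77 lies in 0.00–53.89, so I_lo=0, I_hi=50, C_lo=0.00, C_hi=53.89.
(50−0)/(53.89−0.00) × (49.77−0.00) + 0 = 50/53.89 × 49.77 + 0 ≈ 46.18 → 46.
SO₂: 901.32 ∈ [834.05, 982.42] ↔ index [201, 300].
201 + (901.32−834.05)·(300−201)/(982.42−834.05) = 201 + 67.27·99/148.37 ≈ 245.89, so AQI = 246.
Sub-indices: PM10→273, O₃→155, PM2.5→46, SO₂→246. Overall AQI = max = 273; dominant pollutant is PM10.
AQI 273: Very Unhealthy.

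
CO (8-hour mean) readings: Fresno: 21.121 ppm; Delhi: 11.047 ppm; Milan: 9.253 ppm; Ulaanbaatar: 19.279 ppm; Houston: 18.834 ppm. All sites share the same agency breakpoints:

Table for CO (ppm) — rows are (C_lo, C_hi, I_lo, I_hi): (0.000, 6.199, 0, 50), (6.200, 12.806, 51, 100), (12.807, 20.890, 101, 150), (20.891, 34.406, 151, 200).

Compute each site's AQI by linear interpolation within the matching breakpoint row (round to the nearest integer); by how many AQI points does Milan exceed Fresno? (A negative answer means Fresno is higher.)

-78

Fresno: 21.121 lies in 20.891–34.406, so I_lo=151, I_hi=200, C_lo=20.891, C_hi=34.406.
(200−151)/(34.406−20.891) × (21.121−20.891) + 151 = 49/13.515 × 0.230 + 151 ≈ 151.83 → 152.
Delhi 11.047: bracket 6.200–12.806 → index 51–100; slope 49/6.606, offset 4.847.
AQI = 51 + 49/6.606·4.847 ≈ 86.95 ⇒ 87.
Milan 9.253: bracket 6.200–12.806 → index 51–100; slope 49/6.606, offset 3.053.
AQI = 51 + 49/6.606·3.053 ≈ 73.65 ⇒ 74.
Ulaanbaatar: 19.279 ∈ [12.807, 20.890] ↔ index [101, 150].
101 + (19.279−12.807)·(150−101)/(20.890−12.807) = 101 + 6.472·49/8.083 ≈ 140.23, so AQI = 140.
Houston: row 12.807–20.890 (AQI 101–150). (150−101)·(18.834−12.807)/(20.890−12.807) + 101 = 49·6.027/8.083 + 101 ≈ 137.54 → 138.
AQIs: Fresno=152, Delhi=87, Milan=74, Ulaanbaatar=140, Houston=138. Milan (74) − Fresno (152) = -78.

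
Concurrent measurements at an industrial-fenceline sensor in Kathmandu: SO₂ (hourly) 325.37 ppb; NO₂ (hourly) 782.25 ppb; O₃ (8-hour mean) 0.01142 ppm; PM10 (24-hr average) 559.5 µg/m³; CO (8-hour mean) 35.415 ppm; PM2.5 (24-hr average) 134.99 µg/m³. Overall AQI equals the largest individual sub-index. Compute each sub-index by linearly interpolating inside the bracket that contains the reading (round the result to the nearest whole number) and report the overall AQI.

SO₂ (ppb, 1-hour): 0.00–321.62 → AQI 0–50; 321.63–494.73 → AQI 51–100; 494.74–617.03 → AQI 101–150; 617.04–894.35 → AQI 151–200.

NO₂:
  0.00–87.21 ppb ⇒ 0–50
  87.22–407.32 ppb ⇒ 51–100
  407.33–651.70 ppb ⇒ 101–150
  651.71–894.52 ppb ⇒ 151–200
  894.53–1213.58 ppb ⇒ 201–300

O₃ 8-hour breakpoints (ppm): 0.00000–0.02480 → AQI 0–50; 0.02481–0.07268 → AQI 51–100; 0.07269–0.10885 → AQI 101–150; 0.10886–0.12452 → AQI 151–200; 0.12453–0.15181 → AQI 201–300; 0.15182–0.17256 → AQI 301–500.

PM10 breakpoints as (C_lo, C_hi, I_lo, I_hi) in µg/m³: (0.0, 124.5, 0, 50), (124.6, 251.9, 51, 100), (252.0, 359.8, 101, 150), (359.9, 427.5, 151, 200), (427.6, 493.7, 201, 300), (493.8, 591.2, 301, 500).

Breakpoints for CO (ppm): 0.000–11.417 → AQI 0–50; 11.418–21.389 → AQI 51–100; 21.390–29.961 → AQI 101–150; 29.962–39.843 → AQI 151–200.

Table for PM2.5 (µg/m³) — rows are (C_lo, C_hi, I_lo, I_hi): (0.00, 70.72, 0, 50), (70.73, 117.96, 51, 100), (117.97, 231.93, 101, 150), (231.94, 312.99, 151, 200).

435

SO₂: 325.37 lies in 321.63–494.73, so I_lo=51, I_hi=100, C_lo=321.63, C_hi=494.73.
(100−51)/(494.73−321.63) × (325.37−321.63) + 51 = 49/173.10 × 3.74 + 51 ≈ 52.06 → 52.
NO₂: 782.25 lies in 651.71–894.52, so I_lo=151, I_hi=200, C_lo=651.71, C_hi=894.52.
(200−151)/(894.52−651.71) × (782.25−651.71) + 151 = 49/242.81 × 130.54 + 151 ≈ 177.34 → 177.
O₃: 0.01142 lies in 0.00000–0.02480, so I_lo=0, I_hi=50, C_lo=0.00000, C_hi=0.02480.
(50−0)/(0.02480−0.00000) × (0.01142−0.00000) + 0 = 50/0.02480 × 0.01142 + 0 ≈ 23.02 → 23.
PM10: 559.5 ∈ [493.8, 591.2] ↔ index [301, 500].
301 + (559.5−493.8)·(500−301)/(591.2−493.8) = 301 + 65.7·199/97.4 ≈ 435.23, so AQI = 435.
CO: 35.415 ∈ [29.962, 39.843] ↔ index [151, 200].
151 + (35.415−29.962)·(200−151)/(39.843−29.962) = 151 + 5.453·49/9.881 ≈ 178.04, so AQI = 178.
PM2.5: row 117.97–231.93 (AQI 101–150). (150−101)·(134.99−117.97)/(231.93−117.97) + 101 = 49·17.02/113.96 + 101 ≈ 108.32 → 108.
Sub-indices: SO₂→52, NO₂→177, O₃→23, PM10→435, CO→178, PM2.5→108. Overall AQI = max = 435; dominant pollutant is PM10.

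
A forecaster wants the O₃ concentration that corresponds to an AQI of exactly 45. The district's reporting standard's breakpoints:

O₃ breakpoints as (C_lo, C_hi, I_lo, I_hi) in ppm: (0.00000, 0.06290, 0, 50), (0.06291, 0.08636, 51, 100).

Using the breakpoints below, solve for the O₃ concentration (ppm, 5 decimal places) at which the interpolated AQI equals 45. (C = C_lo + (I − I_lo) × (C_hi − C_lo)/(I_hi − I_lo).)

AQI 45 lies in the 0–50 band, which corresponds to 0.00000–0.06290 ppm.
C = 0.00000 + (45−0)×(0.06290−0.00000)/(50−0) = 0.00000 + 45×0.06290/50 ≈ 0.0566100 ppm → 0.05661 ppm to 5 dp.

0.05661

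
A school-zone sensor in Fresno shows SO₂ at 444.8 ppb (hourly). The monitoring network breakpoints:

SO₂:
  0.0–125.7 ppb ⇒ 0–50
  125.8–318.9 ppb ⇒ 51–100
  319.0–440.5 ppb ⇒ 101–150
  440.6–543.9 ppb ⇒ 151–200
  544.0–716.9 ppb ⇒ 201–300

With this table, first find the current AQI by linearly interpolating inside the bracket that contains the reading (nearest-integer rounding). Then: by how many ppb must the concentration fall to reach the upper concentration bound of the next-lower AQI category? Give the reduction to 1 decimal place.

4.3

SO₂ 444.8: bracket 440.6–543.9 → index 151–200; slope 49/103.3, offset 4.2.
AQI = 151 + 49/103.3·4.2 ≈ 152.99 ⇒ 153.
Current AQI 153 is in the Unhealthy range (151–200). The next-lower category tops out at AQI 150, whose upper concentration bound is 440.5 ppb.
Reduction needed = 444.8 − 440.5 = 4.3 ppb.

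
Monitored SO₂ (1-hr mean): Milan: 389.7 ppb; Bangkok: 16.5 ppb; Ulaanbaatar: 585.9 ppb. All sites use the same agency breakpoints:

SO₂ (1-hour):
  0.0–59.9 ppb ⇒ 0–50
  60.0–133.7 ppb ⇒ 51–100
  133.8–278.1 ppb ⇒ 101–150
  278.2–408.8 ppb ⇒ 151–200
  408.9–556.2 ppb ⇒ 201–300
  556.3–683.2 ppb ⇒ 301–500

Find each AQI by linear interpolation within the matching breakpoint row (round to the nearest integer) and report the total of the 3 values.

554

Milan: 389.7 ∈ [278.2, 408.8] ↔ index [151, 200].
151 + (389.7−278.2)·(200−151)/(408.8−278.2) = 151 + 111.5·49/130.6 ≈ 192.83, so AQI = 193.
Bangkok: 16.5 lies in 0.0–59.9, so I_lo=0, I_hi=50, C_lo=0.0, C_hi=59.9.
(50−0)/(59.9−0.0) × (16.5−0.0) + 0 = 50/59.9 × 16.5 + 0 ≈ 13.77 → 14.
Ulaanbaatar: row 556.3–683.2 (AQI 301–500). (500−301)·(585.9−556.3)/(683.2−556.3) + 301 = 199·29.6/126.9 + 301 ≈ 347.42 → 347.
AQIs: Milan=193, Bangkok=14, Ulaanbaatar=347. Sum = 193 + 14 + 347 = 554.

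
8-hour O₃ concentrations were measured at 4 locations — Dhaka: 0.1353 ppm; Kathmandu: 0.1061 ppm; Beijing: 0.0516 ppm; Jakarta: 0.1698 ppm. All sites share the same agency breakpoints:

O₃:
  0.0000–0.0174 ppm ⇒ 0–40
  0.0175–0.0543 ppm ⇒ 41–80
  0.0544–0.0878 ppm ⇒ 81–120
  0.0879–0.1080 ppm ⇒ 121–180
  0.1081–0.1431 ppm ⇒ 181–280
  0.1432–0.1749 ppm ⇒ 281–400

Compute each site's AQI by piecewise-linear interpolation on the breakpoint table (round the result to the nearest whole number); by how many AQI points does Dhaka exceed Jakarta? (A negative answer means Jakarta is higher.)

Dhaka: 0.1353 lies in 0.1081–0.1431, so I_lo=181, I_hi=280, C_lo=0.1081, C_hi=0.1431.
(280−181)/(0.1431−0.1081) × (0.1353−0.1081) + 181 = 99/0.0350 × 0.0272 + 181 ≈ 257.94 → 258.
Kathmandu: 0.1061 lies in 0.0879–0.1080, so I_lo=121, I_hi=180, C_lo=0.0879, C_hi=0.1080.
(180−121)/(0.1080−0.0879) × (0.1061−0.0879) + 121 = 59/0.0201 × 0.0182 + 121 ≈ 174.42 → 174.
Beijing: 0.0516 ∈ [0.0175, 0.0543] ↔ index [41, 80].
41 + (0.0516−0.0175)·(80−41)/(0.0543−0.0175) = 41 + 0.0341·39/0.0368 ≈ 77.14, so AQI = 77.
Jakarta: row 0.1432–0.1749 (AQI 281–400). (400−281)·(0.1698−0.1432)/(0.1749−0.1432) + 281 = 119·0.0266/0.0317 + 281 ≈ 380.85 → 381.
AQIs: Dhaka=258, Kathmandu=174, Beijing=77, Jakarta=381. Dhaka (258) − Jakarta (381) = -123.

-123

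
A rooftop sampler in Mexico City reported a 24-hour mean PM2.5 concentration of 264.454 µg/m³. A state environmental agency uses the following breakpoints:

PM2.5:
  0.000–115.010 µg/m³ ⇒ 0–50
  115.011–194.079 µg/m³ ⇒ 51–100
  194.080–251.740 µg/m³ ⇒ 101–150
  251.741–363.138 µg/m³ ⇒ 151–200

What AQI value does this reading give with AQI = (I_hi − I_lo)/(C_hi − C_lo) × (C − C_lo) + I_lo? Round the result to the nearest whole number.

157

PM2.5: 264.454 ∈ [251.741, 363.138] ↔ index [151, 200].
151 + (264.454−251.741)·(200−151)/(363.138−251.741) = 151 + 12.713·49/111.397 ≈ 156.59, so AQI = 157.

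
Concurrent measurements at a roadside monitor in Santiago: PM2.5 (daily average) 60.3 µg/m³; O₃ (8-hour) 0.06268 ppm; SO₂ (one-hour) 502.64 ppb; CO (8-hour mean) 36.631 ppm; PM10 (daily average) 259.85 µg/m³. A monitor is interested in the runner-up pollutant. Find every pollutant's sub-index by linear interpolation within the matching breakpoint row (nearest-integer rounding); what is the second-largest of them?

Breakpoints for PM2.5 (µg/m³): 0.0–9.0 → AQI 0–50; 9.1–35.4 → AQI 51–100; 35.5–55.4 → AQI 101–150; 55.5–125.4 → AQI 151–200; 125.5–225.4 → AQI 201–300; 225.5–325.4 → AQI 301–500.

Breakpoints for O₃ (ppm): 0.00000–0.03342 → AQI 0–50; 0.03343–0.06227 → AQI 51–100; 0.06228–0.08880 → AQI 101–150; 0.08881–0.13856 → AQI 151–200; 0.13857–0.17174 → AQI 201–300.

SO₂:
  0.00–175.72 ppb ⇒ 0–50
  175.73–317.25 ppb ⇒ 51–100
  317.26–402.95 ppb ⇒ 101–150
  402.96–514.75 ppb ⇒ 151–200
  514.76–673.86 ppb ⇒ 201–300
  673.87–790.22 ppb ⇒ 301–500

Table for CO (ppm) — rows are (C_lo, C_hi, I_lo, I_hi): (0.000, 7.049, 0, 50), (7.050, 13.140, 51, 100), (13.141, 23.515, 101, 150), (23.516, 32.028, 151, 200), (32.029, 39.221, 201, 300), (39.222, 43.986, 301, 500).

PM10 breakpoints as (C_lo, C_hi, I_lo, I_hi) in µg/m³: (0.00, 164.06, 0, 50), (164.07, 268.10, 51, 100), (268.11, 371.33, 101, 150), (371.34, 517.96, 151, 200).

195

PM2.5: row 55.5–125.4 (AQI 151–200). (200−151)·(60.3−55.5)/(125.4−55.5) + 151 = 49·4.8/69.9 + 151 ≈ 154.36 → 154.
O₃ 0.06268: bracket 0.06228–0.08880 → index 101–150; slope 49/0.02652, offset 0.00040.
AQI = 101 + 49/0.02652·0.00040 ≈ 101.74 ⇒ 102.
SO₂: row 402.96–514.75 (AQI 151–200). (200−151)·(502.64−402.96)/(514.75−402.96) + 151 = 49·99.68/111.79 + 151 ≈ 194.69 → 195.
CO: 36.631 lies in 32.029–39.221, so I_lo=201, I_hi=300, C_lo=32.029, C_hi=39.221.
(300−201)/(39.221−32.029) × (36.631−32.029) + 201 = 99/7.192 × 4.602 + 201 ≈ 264.35 → 264.
PM10 259.85: bracket 164.07–268.10 → index 51–100; slope 49/104.03, offset 95.78.
AQI = 51 + 49/104.03·95.78 ≈ 96.11 ⇒ 96.
Sub-indices: PM2.5→154, O₃→102, SO₂→195, CO→264, PM10→96. Ranked high→low: 264, 195, 154, 102, 96. Second-highest sub-index = 195.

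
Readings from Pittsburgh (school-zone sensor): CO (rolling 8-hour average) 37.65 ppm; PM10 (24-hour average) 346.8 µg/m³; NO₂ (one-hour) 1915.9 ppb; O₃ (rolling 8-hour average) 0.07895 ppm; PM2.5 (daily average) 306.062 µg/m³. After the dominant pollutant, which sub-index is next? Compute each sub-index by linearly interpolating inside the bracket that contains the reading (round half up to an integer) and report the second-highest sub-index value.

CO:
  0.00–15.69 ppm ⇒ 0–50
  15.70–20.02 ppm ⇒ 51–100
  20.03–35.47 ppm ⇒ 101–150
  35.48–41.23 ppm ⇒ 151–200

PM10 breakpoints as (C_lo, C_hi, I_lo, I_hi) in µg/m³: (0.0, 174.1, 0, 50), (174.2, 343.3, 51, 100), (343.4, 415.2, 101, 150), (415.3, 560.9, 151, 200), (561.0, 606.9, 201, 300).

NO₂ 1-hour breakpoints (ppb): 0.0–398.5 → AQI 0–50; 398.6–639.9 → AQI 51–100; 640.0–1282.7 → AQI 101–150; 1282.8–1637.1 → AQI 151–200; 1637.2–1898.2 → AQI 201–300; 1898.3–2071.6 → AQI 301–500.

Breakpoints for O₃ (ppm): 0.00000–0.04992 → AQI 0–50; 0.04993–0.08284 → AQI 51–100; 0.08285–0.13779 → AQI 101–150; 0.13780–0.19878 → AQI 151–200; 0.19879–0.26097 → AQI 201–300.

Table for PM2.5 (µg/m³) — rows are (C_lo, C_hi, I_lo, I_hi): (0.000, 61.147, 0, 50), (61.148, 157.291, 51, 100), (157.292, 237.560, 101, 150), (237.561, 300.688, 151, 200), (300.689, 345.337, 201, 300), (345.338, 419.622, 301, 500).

213

CO: row 35.48–41.23 (AQI 151–200). (200−151)·(37.65−35.48)/(41.23−35.48) + 151 = 49·2.17/5.75 + 151 ≈ 169.49 → 169.
PM10: 346.8 ∈ [343.4, 415.2] ↔ index [101, 150].
101 + (346.8−343.4)·(150−101)/(415.2−343.4) = 101 + 3.4·49/71.8 ≈ 103.32, so AQI = 103.
NO₂: 1915.9 ∈ [1898.3, 2071.6] ↔ index [301, 500].
301 + (1915.9−1898.3)·(500−301)/(2071.6−1898.3) = 301 + 17.6·199/173.3 ≈ 321.21, so AQI = 321.
O₃: row 0.04993–0.08284 (AQI 51–100). (100−51)·(0.07895−0.04993)/(0.08284−0.04993) + 51 = 49·0.02902/0.03291 + 51 ≈ 94.21 → 94.
PM2.5: 306.062 ∈ [300.689, 345.337] ↔ index [201, 300].
201 + (306.062−300.689)·(300−201)/(345.337−300.689) = 201 + 5.373·99/44.648 ≈ 212.91, so AQI = 213.
Sub-indices: CO→169, PM10→103, NO₂→321, O₃→94, PM2.5→213. Ranked high→low: 321, 213, 169, 103, 94. Second-highest sub-index = 213.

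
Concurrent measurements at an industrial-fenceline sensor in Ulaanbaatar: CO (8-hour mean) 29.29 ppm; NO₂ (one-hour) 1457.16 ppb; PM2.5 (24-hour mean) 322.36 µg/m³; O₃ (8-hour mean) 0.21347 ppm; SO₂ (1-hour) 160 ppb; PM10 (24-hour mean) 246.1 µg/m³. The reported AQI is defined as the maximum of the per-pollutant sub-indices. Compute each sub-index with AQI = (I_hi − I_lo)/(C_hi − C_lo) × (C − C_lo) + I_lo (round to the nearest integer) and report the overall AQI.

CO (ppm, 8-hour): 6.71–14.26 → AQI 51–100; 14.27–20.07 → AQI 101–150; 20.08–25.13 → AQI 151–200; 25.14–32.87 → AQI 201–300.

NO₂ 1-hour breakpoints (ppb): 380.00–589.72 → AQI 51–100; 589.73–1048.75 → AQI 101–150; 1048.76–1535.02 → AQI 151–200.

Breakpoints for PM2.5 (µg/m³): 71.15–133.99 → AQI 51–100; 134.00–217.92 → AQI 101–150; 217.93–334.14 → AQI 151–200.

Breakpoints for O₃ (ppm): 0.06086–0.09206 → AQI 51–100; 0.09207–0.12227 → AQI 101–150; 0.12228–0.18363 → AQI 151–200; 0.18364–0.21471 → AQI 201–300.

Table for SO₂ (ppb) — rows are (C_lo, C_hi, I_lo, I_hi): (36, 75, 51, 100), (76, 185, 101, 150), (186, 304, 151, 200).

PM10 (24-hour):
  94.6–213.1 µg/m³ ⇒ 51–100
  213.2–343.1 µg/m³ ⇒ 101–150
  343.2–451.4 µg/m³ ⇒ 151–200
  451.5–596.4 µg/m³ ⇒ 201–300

CO 29.29: bracket 25.14–32.87 → index 201–300; slope 99/7.73, offset 4.15.
AQI = 201 + 99/7.73·4.15 ≈ 254.15 ⇒ 254.
NO₂: row 1048.76–1535.02 (AQI 151–200). (200−151)·(1457.16−1048.76)/(1535.02−1048.76) + 151 = 49·408.40/486.26 + 151 ≈ 192.15 → 192.
PM2.5: 322.36 lies in 217.93–334.14, so I_lo=151, I_hi=200, C_lo=217.93, C_hi=334.14.
(200−151)/(334.14−217.93) × (322.36−217.93) + 151 = 49/116.21 × 104.43 + 151 ≈ 195.03 → 195.
O₃: 0.21347 ∈ [0.18364, 0.21471] ↔ index [201, 300].
201 + (0.21347−0.18364)·(300−201)/(0.21471−0.18364) = 201 + 0.02983·99/0.03107 ≈ 296.05, so AQI = 296.
SO₂: row 76–185 (AQI 101–150). (150−101)·(160−76)/(185−76) + 101 = 49·84/109 + 101 ≈ 138.76 → 139.
PM10: 246.1 ∈ [213.2, 343.1] ↔ index [101, 150].
101 + (246.1−213.2)·(150−101)/(343.1−213.2) = 101 + 32.9·49/129.9 ≈ 113.41, so AQI = 113.
Sub-indices: CO→254, NO₂→192, PM2.5→195, O₃→296, SO₂→139, PM10→113. Overall AQI = max = 296; dominant pollutant is O₃.

296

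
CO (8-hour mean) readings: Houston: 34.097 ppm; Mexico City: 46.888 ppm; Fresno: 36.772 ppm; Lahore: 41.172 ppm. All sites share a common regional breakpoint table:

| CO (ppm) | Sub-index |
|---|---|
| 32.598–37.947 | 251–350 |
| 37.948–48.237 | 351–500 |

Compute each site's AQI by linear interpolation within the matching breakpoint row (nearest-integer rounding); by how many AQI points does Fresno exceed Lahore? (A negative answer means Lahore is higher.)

Houston: 34.097 lies in 32.598–37.947, so I_lo=251, I_hi=350, C_lo=32.598, C_hi=37.947.
(350−251)/(37.947−32.598) × (34.097−32.598) + 251 = 99/5.349 × 1.499 + 251 ≈ 278.74 → 279.
Mexico City: 46.888 ∈ [37.948, 48.237] ↔ index [351, 500].
351 + (46.888−37.948)·(500−351)/(48.237−37.948) = 351 + 8.940·149/10.289 ≈ 480.46, so AQI = 480.
Fresno: row 32.598–37.947 (AQI 251–350). (350−251)·(36.772−32.598)/(37.947−32.598) + 251 = 99·4.174/5.349 + 251 ≈ 328.25 → 328.
Lahore: row 37.948–48.237 (AQI 351–500). (500−351)·(41.172−37.948)/(48.237−37.948) + 351 = 149·3.224/10.289 + 351 ≈ 397.69 → 398.
AQIs: Houston=279, Mexico City=480, Fresno=328, Lahore=398. Fresno (328) − Lahore (398) = -70.

-70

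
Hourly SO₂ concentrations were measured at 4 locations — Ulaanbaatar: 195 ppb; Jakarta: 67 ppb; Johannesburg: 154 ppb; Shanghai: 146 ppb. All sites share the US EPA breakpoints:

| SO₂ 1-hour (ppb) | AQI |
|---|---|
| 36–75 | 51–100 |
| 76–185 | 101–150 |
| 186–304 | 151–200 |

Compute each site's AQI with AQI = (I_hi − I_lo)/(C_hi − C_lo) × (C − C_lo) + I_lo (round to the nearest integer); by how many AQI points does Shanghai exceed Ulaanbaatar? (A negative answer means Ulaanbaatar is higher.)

Ulaanbaatar: 195 ∈ [186, 304] ↔ index [151, 200].
151 + (195−186)·(200−151)/(304−186) = 151 + 9·49/118 ≈ 154.74, so AQI = 155.
Jakarta: 67 ∈ [36, 75] ↔ index [51, 100].
51 + (67−36)·(100−51)/(75−36) = 51 + 31·49/39 ≈ 89.95, so AQI = 90.
Johannesburg: 154 ∈ [76, 185] ↔ index [101, 150].
101 + (154−76)·(150−101)/(185−76) = 101 + 78·49/109 ≈ 136.06, so AQI = 136.
Shanghai: 146 lies in 76–185, so I_lo=101, I_hi=150, C_lo=76, C_hi=185.
(150−101)/(185−76) × (146−76) + 101 = 49/109 × 70 + 101 ≈ 132.47 → 132.
AQIs: Ulaanbaatar=155, Jakarta=90, Johannesburg=136, Shanghai=132. Shanghai (132) − Ulaanbaatar (155) = -23.

-23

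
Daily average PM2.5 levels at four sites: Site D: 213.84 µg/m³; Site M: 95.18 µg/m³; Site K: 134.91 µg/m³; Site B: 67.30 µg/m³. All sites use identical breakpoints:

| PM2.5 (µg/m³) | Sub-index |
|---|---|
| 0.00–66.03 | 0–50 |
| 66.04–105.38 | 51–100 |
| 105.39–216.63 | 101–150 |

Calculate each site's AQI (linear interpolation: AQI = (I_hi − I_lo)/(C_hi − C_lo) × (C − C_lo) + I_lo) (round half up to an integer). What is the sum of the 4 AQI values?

403

Site D: 213.84 lies in 105.39–216.63, so I_lo=101, I_hi=150, C_lo=105.39, C_hi=216.63.
(150−101)/(216.63−105.39) × (213.84−105.39) + 101 = 49/111.24 × 108.45 + 101 ≈ 148.77 → 149.
Site M: 95.18 ∈ [66.04, 105.38] ↔ index [51, 100].
51 + (95.18−66.04)·(100−51)/(105.38−66.04) = 51 + 29.14·49/39.34 ≈ 87.30, so AQI = 87.
Site K: 134.91 ∈ [105.39, 216.63] ↔ index [101, 150].
101 + (134.91−105.39)·(150−101)/(216.63−105.39) = 101 + 29.52·49/111.24 ≈ 114.00, so AQI = 114.
Site B: row 66.04–105.38 (AQI 51–100). (100−51)·(67.30−66.04)/(105.38−66.04) + 51 = 49·1.26/39.34 + 51 ≈ 52.57 → 53.
AQIs: Site D=149, Site M=87, Site K=114, Site B=53. Sum = 149 + 87 + 114 + 53 = 403.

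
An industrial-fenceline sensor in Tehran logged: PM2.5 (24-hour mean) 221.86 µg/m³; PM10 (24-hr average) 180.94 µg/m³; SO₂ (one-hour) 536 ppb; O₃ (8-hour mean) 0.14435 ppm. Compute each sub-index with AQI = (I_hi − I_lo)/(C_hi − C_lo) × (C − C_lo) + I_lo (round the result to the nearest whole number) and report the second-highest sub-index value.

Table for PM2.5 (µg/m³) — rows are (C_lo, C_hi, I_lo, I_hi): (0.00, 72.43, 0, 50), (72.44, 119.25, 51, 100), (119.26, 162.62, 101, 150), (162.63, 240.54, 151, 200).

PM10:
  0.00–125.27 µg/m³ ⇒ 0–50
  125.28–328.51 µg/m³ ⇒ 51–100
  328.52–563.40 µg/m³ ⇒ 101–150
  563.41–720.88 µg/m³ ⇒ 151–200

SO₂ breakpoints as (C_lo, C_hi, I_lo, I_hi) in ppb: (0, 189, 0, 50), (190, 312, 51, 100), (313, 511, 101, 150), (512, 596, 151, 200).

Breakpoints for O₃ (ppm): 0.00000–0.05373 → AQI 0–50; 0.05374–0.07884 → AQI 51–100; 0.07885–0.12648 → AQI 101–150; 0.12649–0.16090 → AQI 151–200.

PM2.5: row 162.63–240.54 (AQI 151–200). (200−151)·(221.86−162.63)/(240.54−162.63) + 151 = 49·59.23/77.91 + 151 ≈ 188.25 → 188.
PM10: 180.94 ∈ [125.28, 328.51] ↔ index [51, 100].
51 + (180.94−125.28)·(100−51)/(328.51−125.28) = 51 + 55.66·49/203.23 ≈ 64.42, so AQI = 64.
SO₂: row 512–596 (AQI 151–200). (200−151)·(536−512)/(596−512) + 151 = 49·24/84 + 151 ≈ 165.00 → 165.
O₃: row 0.12649–0.16090 (AQI 151–200). (200−151)·(0.14435−0.12649)/(0.16090−0.12649) + 151 = 49·0.01786/0.03441 + 151 ≈ 176.43 → 176.
Sub-indices: PM2.5→188, PM10→64, SO₂→165, O₃→176. Ranked high→low: 188, 176, 165, 64. Second-highest sub-index = 176.

176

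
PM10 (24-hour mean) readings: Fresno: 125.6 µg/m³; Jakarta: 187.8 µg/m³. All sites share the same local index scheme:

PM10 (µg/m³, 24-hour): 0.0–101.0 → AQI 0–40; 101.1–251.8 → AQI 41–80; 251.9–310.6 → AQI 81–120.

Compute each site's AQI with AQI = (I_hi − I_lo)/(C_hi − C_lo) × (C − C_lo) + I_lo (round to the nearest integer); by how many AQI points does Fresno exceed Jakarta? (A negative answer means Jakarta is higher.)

Fresno: 125.6 lies in 101.1–251.8, so I_lo=41, I_hi=80, C_lo=101.1, C_hi=251.8.
(80−41)/(251.8−101.1) × (125.6−101.1) + 41 = 39/150.7 × 24.5 + 41 ≈ 47.34 → 47.
Jakarta: row 101.1–251.8 (AQI 41–80). (80−41)·(187.8−101.1)/(251.8−101.1) + 41 = 39·86.7/150.7 + 41 ≈ 63.44 → 63.
AQIs: Fresno=47, Jakarta=63. Fresno (47) − Jakarta (63) = -16.

-16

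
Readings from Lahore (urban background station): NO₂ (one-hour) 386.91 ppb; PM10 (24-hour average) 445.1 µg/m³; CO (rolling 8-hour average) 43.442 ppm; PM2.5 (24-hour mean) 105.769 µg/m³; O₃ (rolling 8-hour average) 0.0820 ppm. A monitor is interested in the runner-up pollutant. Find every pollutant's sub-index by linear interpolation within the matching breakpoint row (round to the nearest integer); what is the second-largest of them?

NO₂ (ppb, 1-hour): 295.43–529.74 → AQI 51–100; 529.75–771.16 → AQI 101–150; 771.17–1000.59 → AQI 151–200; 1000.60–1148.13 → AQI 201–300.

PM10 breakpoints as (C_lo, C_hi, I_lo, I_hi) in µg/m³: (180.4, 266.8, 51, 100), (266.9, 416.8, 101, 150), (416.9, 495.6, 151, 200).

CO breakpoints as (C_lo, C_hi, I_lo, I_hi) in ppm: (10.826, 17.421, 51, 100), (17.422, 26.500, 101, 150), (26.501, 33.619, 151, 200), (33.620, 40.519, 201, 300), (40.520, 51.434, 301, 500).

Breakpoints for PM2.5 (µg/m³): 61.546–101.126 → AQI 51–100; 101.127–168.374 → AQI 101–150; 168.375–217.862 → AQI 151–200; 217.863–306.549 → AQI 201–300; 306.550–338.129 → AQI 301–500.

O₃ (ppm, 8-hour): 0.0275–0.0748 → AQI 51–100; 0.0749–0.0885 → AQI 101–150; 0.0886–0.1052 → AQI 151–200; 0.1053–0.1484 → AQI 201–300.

NO₂: 386.91 lies in 295.43–529.74, so I_lo=51, I_hi=100, C_lo=295.43, C_hi=529.74.
(100−51)/(529.74−295.43) × (386.91−295.43) + 51 = 49/234.31 × 91.48 + 51 ≈ 70.13 → 70.
PM10: 445.1 ∈ [416.9, 495.6] ↔ index [151, 200].
151 + (445.1−416.9)·(200−151)/(495.6−416.9) = 151 + 28.2·49/78.7 ≈ 168.56, so AQI = 169.
CO: row 40.520–51.434 (AQI 301–500). (500−301)·(43.442−40.520)/(51.434−40.520) + 301 = 199·2.922/10.914 + 301 ≈ 354.28 → 354.
PM2.5: row 101.127–168.374 (AQI 101–150). (150−101)·(105.769−101.127)/(168.374−101.127) + 101 = 49·4.642/67.247 + 101 ≈ 104.38 → 104.
O₃: 0.0820 lies in 0.0749–0.0885, so I_lo=101, I_hi=150, C_lo=0.0749, C_hi=0.0885.
(150−101)/(0.0885−0.0749) × (0.0820−0.0749) + 101 = 49/0.0136 × 0.0071 + 101 ≈ 126.58 → 127.
Sub-indices: NO₂→70, PM10→169, CO→354, PM2.5→104, O₃→127. Ranked high→low: 354, 169, 127, 104, 70. Second-highest sub-index = 169.

169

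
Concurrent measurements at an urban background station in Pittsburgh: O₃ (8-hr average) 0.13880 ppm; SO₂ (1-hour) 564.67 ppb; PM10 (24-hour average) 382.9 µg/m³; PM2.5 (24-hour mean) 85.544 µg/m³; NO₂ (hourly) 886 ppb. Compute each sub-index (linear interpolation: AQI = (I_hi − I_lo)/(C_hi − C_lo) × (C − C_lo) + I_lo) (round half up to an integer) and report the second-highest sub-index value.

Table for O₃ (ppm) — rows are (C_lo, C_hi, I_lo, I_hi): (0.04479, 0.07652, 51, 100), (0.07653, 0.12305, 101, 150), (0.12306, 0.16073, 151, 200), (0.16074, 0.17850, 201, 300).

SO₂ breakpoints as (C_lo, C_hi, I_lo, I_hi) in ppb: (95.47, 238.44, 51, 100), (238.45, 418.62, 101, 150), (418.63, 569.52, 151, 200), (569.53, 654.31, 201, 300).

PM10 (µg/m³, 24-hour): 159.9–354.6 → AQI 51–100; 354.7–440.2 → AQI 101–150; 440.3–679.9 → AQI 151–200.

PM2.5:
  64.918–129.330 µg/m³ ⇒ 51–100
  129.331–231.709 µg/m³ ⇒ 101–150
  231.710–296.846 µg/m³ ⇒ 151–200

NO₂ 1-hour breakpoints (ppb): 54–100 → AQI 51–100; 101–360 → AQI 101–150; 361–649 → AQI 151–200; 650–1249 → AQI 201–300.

198

O₃: 0.13880 lies in 0.12306–0.16073, so I_lo=151, I_hi=200, C_lo=0.12306, C_hi=0.16073.
(200−151)/(0.16073−0.12306) × (0.13880−0.12306) + 151 = 49/0.03767 × 0.01574 + 151 ≈ 171.47 → 171.
SO₂ 564.67: bracket 418.63–569.52 → index 151–200; slope 49/150.89, offset 146.04.
AQI = 151 + 49/150.89·146.04 ≈ 198.43 ⇒ 198.
PM10: row 354.7–440.2 (AQI 101–150). (150−101)·(382.9−354.7)/(440.2−354.7) + 101 = 49·28.2/85.5 + 101 ≈ 117.16 → 117.
PM2.5: row 64.918–129.330 (AQI 51–100). (100−51)·(85.544−64.918)/(129.330−64.918) + 51 = 49·20.626/64.412 + 51 ≈ 66.69 → 67.
NO₂: 886 lies in 650–1249, so I_lo=201, I_hi=300, C_lo=650, C_hi=1249.
(300−201)/(1249−650) × (886−650) + 201 = 99/599 × 236 + 201 ≈ 240.01 → 240.
Sub-indices: O₃→171, SO₂→198, PM10→117, PM2.5→67, NO₂→240. Ranked high→low: 240, 198, 171, 117, 67. Second-highest sub-index = 198.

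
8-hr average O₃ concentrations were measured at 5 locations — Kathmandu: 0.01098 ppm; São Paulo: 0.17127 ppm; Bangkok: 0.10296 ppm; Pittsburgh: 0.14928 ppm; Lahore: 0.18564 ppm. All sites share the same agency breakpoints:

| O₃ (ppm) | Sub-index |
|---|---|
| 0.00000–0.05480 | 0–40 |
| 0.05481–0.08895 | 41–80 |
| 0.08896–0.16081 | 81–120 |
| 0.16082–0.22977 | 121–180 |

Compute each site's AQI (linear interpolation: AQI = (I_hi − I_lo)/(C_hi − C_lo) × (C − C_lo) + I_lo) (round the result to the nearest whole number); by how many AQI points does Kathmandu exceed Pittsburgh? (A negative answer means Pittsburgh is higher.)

Kathmandu: 0.01098 lies in 0.00000–0.05480, so I_lo=0, I_hi=40, C_lo=0.00000, C_hi=0.05480.
(40−0)/(0.05480−0.00000) × (0.01098−0.00000) + 0 = 40/0.05480 × 0.01098 + 0 ≈ 8.01 → 8.
São Paulo: 0.17127 ∈ [0.16082, 0.22977] ↔ index [121, 180].
121 + (0.17127−0.16082)·(180−121)/(0.22977−0.16082) = 121 + 0.01045·59/0.06895 ≈ 129.94, so AQI = 130.
Bangkok: row 0.08896–0.16081 (AQI 81–120). (120−81)·(0.10296−0.08896)/(0.16081−0.08896) + 81 = 39·0.01400/0.07185 + 81 ≈ 88.60 → 89.
Pittsburgh: 0.14928 ∈ [0.08896, 0.16081] ↔ index [81, 120].
81 + (0.14928−0.08896)·(120−81)/(0.16081−0.08896) = 81 + 0.06032·39/0.07185 ≈ 113.74, so AQI = 114.
Lahore: row 0.16082–0.22977 (AQI 121–180). (180−121)·(0.18564−0.16082)/(0.22977−0.16082) + 121 = 59·0.02482/0.06895 + 121 ≈ 142.24 → 142.
AQIs: Kathmandu=8, São Paulo=130, Bangkok=89, Pittsburgh=114, Lahore=142. Kathmandu (8) − Pittsburgh (114) = -106.

-106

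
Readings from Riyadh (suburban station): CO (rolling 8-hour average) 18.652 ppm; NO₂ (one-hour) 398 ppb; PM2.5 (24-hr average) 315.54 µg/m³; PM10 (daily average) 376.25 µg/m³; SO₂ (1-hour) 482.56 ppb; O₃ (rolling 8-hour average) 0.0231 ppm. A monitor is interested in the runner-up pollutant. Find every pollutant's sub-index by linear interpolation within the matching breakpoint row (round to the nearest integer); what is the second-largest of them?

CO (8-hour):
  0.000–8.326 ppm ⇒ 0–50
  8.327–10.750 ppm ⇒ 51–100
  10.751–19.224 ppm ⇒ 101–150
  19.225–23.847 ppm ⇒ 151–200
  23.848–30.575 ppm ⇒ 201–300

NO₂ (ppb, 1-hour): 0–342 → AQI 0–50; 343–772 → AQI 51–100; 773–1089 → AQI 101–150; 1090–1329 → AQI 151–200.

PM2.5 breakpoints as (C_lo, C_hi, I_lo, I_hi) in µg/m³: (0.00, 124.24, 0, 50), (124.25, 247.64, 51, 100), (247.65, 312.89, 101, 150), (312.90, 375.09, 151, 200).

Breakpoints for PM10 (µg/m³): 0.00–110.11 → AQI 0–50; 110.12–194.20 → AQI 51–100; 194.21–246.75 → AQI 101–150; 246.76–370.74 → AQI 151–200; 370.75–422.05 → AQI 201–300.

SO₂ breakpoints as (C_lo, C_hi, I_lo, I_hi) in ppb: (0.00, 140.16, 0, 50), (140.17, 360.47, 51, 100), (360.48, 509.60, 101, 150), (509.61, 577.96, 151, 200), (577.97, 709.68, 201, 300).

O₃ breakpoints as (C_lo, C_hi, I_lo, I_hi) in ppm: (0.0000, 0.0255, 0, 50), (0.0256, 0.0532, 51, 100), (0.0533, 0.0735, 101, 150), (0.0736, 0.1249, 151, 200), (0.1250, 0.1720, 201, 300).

153

CO: 18.652 ∈ [10.751, 19.224] ↔ index [101, 150].
101 + (18.652−10.751)·(150−101)/(19.224−10.751) = 101 + 7.901·49/8.473 ≈ 146.69, so AQI = 147.
NO₂: row 343–772 (AQI 51–100). (100−51)·(398−343)/(772−343) + 51 = 49·55/429 + 51 ≈ 57.28 → 57.
PM2.5: row 312.90–375.09 (AQI 151–200). (200−151)·(315.54−312.90)/(375.09−312.90) + 151 = 49·2.64/62.19 + 151 ≈ 153.08 → 153.
PM10: 376.25 ∈ [370.75, 422.05] ↔ index [201, 300].
201 + (376.25−370.75)·(300−201)/(422.05−370.75) = 201 + 5.50·99/51.30 ≈ 211.61, so AQI = 212.
SO₂: row 360.48–509.60 (AQI 101–150). (150−101)·(482.56−360.48)/(509.60−360.48) + 101 = 49·122.08/149.12 + 101 ≈ 141.11 → 141.
O₃: 0.0231 ∈ [0.0000, 0.0255] ↔ index [0, 50].
0 + (0.0231−0.0000)·(50−0)/(0.0255−0.0000) = 0 + 0.0231·50/0.0255 ≈ 45.29, so AQI = 45.
Sub-indices: CO→147, NO₂→57, PM2.5→153, PM10→212, SO₂→141, O₃→45. Ranked high→low: 212, 153, 147, 141, 57, 45. Second-highest sub-index = 153.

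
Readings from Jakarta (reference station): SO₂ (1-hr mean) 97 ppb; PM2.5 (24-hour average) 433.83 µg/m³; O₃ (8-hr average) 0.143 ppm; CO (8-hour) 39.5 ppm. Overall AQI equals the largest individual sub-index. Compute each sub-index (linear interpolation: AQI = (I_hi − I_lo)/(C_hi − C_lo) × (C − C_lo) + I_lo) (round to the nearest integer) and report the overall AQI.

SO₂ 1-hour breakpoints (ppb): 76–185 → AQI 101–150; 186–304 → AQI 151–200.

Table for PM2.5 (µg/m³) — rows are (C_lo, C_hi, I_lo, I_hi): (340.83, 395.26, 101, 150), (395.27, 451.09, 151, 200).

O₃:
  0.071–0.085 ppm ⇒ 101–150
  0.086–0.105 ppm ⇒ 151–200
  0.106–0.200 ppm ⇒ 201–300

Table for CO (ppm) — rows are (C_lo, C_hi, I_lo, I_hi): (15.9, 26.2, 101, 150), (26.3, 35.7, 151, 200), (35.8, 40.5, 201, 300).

SO₂: 97 lies in 76–185, so I_lo=101, I_hi=150, C_lo=76, C_hi=185.
(150−101)/(185−76) × (97−76) + 101 = 49/109 × 21 + 101 ≈ 110.44 → 110.
PM2.5 433.83: bracket 395.27–451.09 → index 151–200; slope 49/55.82, offset 38.56.
AQI = 151 + 49/55.82·38.56 ≈ 184.85 ⇒ 185.
O₃: row 0.106–0.200 (AQI 201–300). (300−201)·(0.143−0.106)/(0.200−0.106) + 201 = 99·0.037/0.094 + 201 ≈ 239.97 → 240.
CO: 39.5 ∈ [35.8, 40.5] ↔ index [201, 300].
201 + (39.5−35.8)·(300−201)/(40.5−35.8) = 201 + 3.7·99/4.7 ≈ 278.94, so AQI = 279.
Sub-indices: SO₂→110, PM2.5→185, O₃→240, CO→279. Overall AQI = max = 279; dominant pollutant is CO.

279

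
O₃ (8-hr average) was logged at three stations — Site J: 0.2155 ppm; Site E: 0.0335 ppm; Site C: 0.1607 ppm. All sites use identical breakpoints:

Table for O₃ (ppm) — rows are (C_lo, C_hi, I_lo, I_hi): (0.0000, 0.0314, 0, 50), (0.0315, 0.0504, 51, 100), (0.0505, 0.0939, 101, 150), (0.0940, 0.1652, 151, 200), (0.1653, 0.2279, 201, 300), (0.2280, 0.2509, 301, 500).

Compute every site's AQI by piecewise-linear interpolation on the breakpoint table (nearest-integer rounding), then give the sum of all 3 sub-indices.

533

Site J 0.2155: bracket 0.1653–0.2279 → index 201–300; slope 99/0.0626, offset 0.0502.
AQI = 201 + 99/0.0626·0.0502 ≈ 280.39 ⇒ 280.
Site E 0.0335: bracket 0.0315–0.0504 → index 51–100; slope 49/0.0189, offset 0.0020.
AQI = 51 + 49/0.0189·0.0020 ≈ 56.19 ⇒ 56.
Site C: 0.1607 ∈ [0.0940, 0.1652] ↔ index [151, 200].
151 + (0.1607−0.0940)·(200−151)/(0.1652−0.0940) = 151 + 0.0667·49/0.0712 ≈ 196.90, so AQI = 197.
AQIs: Site J=280, Site E=56, Site C=197. Sum = 280 + 56 + 197 = 533.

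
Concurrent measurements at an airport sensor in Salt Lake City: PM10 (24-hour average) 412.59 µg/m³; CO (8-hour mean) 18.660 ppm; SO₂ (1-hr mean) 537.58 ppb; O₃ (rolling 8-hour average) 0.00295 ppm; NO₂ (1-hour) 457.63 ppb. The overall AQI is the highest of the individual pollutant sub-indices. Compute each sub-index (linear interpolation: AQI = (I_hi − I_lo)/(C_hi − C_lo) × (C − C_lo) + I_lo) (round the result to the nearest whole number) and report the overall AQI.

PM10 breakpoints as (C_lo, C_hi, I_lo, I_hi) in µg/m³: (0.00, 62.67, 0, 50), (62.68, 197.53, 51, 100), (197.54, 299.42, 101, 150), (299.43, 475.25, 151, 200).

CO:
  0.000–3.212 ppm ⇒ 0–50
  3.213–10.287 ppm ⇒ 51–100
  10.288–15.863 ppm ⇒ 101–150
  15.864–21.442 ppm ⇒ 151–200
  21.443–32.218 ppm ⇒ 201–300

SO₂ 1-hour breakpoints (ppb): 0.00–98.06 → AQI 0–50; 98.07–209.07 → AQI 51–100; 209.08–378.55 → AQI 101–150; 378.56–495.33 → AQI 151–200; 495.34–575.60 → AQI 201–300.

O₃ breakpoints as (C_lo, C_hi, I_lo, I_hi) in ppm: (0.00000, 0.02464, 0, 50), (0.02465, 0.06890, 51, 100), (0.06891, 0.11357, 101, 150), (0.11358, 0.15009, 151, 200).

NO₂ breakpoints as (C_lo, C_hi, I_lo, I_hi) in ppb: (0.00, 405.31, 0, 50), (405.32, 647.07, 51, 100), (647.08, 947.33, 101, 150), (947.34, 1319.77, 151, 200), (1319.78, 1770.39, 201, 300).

253

PM10: 412.59 ∈ [299.43, 475.25] ↔ index [151, 200].
151 + (412.59−299.43)·(200−151)/(475.25−299.43) = 151 + 113.16·49/175.82 ≈ 182.54, so AQI = 183.
CO: 18.660 lies in 15.864–21.442, so I_lo=151, I_hi=200, C_lo=15.864, C_hi=21.442.
(200−151)/(21.442−15.864) × (18.660−15.864) + 151 = 49/5.578 × 2.796 + 151 ≈ 175.56 → 176.
SO₂: 537.58 lies in 495.34–575.60, so I_lo=201, I_hi=300, C_lo=495.34, C_hi=575.60.
(300−201)/(575.60−495.34) × (537.58−495.34) + 201 = 99/80.26 × 42.24 + 201 ≈ 253.10 → 253.
O₃: 0.00295 ∈ [0.00000, 0.02464] ↔ index [0, 50].
0 + (0.00295−0.00000)·(50−0)/(0.02464−0.00000) = 0 + 0.00295·50/0.02464 ≈ 5.99, so AQI = 6.
NO₂: 457.63 ∈ [405.32, 647.07] ↔ index [51, 100].
51 + (457.63−405.32)·(100−51)/(647.07−405.32) = 51 + 52.31·49/241.75 ≈ 61.60, so AQI = 62.
Sub-indices: PM10→183, CO→176, SO₂→253, O₃→6, NO₂→62. Overall AQI = max = 253; dominant pollutant is SO₂.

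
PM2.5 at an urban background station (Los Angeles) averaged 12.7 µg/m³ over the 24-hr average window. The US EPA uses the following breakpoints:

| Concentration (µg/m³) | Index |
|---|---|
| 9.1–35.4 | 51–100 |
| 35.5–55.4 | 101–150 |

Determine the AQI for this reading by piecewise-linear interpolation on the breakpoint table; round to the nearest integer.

PM2.5: row 9.1–35.4 (AQI 51–100). (100−51)·(12.7−9.1)/(35.4−9.1) + 51 = 49·3.6/26.3 + 51 ≈ 57.71 → 58.

58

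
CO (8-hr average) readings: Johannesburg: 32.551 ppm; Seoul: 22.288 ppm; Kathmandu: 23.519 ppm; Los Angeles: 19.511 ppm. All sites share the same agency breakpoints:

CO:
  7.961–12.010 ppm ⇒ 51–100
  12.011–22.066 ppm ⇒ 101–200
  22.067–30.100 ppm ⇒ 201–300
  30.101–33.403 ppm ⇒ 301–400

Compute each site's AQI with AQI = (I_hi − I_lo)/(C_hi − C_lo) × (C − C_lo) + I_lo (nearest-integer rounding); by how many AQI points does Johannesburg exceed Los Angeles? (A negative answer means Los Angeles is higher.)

Johannesburg: row 30.101–33.403 (AQI 301–400). (400−301)·(32.551−30.101)/(33.403−30.101) + 301 = 99·2.450/3.302 + 301 ≈ 374.46 → 374.
Seoul: 22.288 ∈ [22.067, 30.100] ↔ index [201, 300].
201 + (22.288−22.067)·(300−201)/(30.100−22.067) = 201 + 0.221·99/8.033 ≈ 203.72, so AQI = 204.
Kathmandu: 23.519 lies in 22.067–30.100, so I_lo=201, I_hi=300, C_lo=22.067, C_hi=30.100.
(300−201)/(30.100−22.067) × (23.519−22.067) + 201 = 99/8.033 × 1.452 + 201 ≈ 218.89 → 219.
Los Angeles: 19.511 ∈ [12.011, 22.066] ↔ index [101, 200].
101 + (19.511−12.011)·(200−101)/(22.066−12.011) = 101 + 7.500·99/10.055 ≈ 174.84, so AQI = 175.
AQIs: Johannesburg=374, Seoul=204, Kathmandu=219, Los Angeles=175. Johannesburg (374) − Los Angeles (175) = 199.

199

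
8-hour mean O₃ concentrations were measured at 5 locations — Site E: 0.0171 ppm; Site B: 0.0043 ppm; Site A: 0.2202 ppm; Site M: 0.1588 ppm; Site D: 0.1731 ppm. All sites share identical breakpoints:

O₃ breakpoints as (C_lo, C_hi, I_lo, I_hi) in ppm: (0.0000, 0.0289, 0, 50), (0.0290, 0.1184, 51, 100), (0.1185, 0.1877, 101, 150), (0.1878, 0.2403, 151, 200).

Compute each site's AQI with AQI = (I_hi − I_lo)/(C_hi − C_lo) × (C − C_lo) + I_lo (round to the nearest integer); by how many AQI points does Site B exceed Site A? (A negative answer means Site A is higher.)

Site E 0.0171: bracket 0.0000–0.0289 → index 0–50; slope 50/0.0289, offset 0.0171.
AQI = 0 + 50/0.0289·0.0171 ≈ 29.58 ⇒ 30.
Site B: row 0.0000–0.0289 (AQI 0–50). (50−0)·(0.0043−0.0000)/(0.0289−0.0000) + 0 = 50·0.0043/0.0289 + 0 ≈ 7.44 → 7.
Site A: 0.2202 lies in 0.1878–0.2403, so I_lo=151, I_hi=200, C_lo=0.1878, C_hi=0.2403.
(200−151)/(0.2403−0.1878) × (0.2202−0.1878) + 151 = 49/0.0525 × 0.0324 + 151 ≈ 181.24 → 181.
Site M: row 0.1185–0.1877 (AQI 101–150). (150−101)·(0.1588−0.1185)/(0.1877−0.1185) + 101 = 49·0.0403/0.0692 + 101 ≈ 129.54 → 130.
Site D: row 0.1185–0.1877 (AQI 101–150). (150−101)·(0.1731−0.1185)/(0.1877−0.1185) + 101 = 49·0.0546/0.0692 + 101 ≈ 139.66 → 140.
AQIs: Site E=30, Site B=7, Site A=181, Site M=130, Site D=140. Site B (7) − Site A (181) = -174.

-174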